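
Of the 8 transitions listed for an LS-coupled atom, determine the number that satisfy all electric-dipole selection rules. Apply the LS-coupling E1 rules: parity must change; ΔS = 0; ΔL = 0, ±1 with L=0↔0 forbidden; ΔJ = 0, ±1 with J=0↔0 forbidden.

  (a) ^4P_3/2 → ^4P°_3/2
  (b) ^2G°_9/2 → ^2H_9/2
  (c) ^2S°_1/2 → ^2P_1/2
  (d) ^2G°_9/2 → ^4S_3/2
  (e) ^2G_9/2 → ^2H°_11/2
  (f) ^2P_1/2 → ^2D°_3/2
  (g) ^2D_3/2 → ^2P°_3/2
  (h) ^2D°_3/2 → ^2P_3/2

7

(a) allowed
(b) allowed
(c) allowed
(d) forbidden (ΔS, ΔL, ΔJ fail)
(e) allowed
(f) allowed
(g) allowed
(h) allowed
Total allowed: 7 of 8.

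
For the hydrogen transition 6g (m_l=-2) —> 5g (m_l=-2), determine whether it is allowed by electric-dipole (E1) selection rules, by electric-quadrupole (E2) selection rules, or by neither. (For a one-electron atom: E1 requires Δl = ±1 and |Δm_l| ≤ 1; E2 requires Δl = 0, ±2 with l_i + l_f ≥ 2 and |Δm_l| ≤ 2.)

E2

Δl = 4 − 4 = +0; l_i + l_f = 8.
Δm_l = +0.
E1 (Δl = ±1, |Δm_l| ≤ 1): not satisfied.
E2 (Δl = 0,±2, l_i+l_f ≥ 2, |Δm_l| ≤ 2): satisfied.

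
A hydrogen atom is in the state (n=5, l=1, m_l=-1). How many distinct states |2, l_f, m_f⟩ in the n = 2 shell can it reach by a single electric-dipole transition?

E1 requires Δl = ±1, so l_f ∈ {0, 2}; with 0 ≤ l_f ≤ n_f−1 = 1, the allowed l_f values are {0}.
For l_f = 0: m_f ∈ {m_i−1, m_i, m_i+1} ∩ [−0, 0] = {0} → 1 state.
Total: 1.

1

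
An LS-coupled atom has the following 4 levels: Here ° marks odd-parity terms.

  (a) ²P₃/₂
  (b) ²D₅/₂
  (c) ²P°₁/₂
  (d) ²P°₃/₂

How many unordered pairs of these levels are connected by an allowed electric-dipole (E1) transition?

3

(a)–(b): forbidden (parity).
(a)–(c): allowed.
(a)–(d): allowed.
(b)–(c): forbidden (ΔJ).
(b)–(d): allowed.
(c)–(d): forbidden (parity).
Allowed pairs: 3 of 6.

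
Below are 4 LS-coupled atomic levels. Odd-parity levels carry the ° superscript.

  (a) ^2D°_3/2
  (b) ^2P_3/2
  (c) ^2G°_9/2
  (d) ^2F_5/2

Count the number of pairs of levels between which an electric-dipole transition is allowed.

(a)–(b): allowed.
(a)–(c): forbidden (parity, ΔL, ΔJ).
(a)–(d): allowed.
(b)–(c): forbidden (ΔL, ΔJ).
(b)–(d): forbidden (parity, ΔL).
(c)–(d): forbidden (ΔJ).
Allowed pairs: 2 of 6.

2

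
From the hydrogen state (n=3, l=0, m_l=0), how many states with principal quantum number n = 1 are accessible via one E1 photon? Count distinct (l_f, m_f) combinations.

E1 requires l_f ∈ {-1, 1}, but neither lies in [0, 0], so no final state is reachable.
Total: 0.

0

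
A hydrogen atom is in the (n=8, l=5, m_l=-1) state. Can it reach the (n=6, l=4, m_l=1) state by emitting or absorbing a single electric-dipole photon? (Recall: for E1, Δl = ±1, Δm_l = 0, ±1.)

forbidden

l: 5 → 4 (Δl = -1). Δl = ±1 ✓.
Δm_l = 1 − (-1) = +2. E1 requires Δm_l = 0, ±1: ✗.
The transition is electric-dipole forbidden.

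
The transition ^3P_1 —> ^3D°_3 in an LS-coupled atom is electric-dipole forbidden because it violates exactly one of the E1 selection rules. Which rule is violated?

Reading off the term symbols: S 1→1, L 1→2, J 1→3, parity even→odd.
Parity must change: even → odd — passes.
ΔS = 0: S: 1 → 1 — passes.
ΔL = 0, ±1 (not L=0↔0): L: 1 → 2, ΔL = +1 — passes.
ΔJ = 0, ±1 (not J=0↔0): J: 1 → 3, ΔJ = +2 — fails.

the ΔJ = 0, ±1 rule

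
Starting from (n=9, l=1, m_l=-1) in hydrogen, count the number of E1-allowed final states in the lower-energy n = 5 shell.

E1 requires Δl = ±1, so l_f ∈ {0, 2}; with 0 ≤ l_f ≤ n_f−1 = 4, the allowed l_f values are {0, 2}.
For l_f = 0: m_f ∈ {m_i−1, m_i, m_i+1} ∩ [−0, 0] = {0} → 1 state.
For l_f = 2: m_f ∈ {m_i−1, m_i, m_i+1} ∩ [−2, 2] = {-2, -1, 0} → 3 states.
Total: 4.

4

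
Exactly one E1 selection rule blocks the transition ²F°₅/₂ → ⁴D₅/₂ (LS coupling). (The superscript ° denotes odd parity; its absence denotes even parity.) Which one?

ΔL = 0, ±1 (not L=0↔0): L: 3 → 2, ΔL = -1 — ok.
ΔJ = 0, ±1 (not J=0↔0): J: 5/2 → 5/2, ΔJ = +0 — ok.
ΔS = 0: S: 1/2 → 3/2 — fails.
Parity must change: odd → even — ok.

the ΔS = 0 rule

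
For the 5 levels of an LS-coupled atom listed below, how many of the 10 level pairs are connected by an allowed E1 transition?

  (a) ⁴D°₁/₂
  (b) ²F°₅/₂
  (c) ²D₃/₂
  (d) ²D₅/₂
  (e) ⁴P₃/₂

(a)–(b): forbidden (parity, ΔS, ΔJ).
(a)–(c): forbidden (ΔS).
(a)–(d): forbidden (ΔS, ΔJ).
(a)–(e): allowed.
(b)–(c): allowed.
(b)–(d): allowed.
(b)–(e): forbidden (ΔS, ΔL).
(c)–(d): forbidden (parity).
(c)–(e): forbidden (parity, ΔS).
(d)–(e): forbidden (parity, ΔS).
Allowed pairs: 3 of 10.

3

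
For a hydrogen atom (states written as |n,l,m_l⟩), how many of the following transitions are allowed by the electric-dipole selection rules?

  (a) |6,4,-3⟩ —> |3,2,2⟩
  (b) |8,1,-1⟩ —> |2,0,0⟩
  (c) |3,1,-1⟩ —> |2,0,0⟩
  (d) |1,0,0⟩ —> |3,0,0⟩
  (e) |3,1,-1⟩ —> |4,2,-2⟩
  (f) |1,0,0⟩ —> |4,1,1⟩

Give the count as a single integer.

4

(a) forbidden — Δl = -2 (E1 requires Δl = ±1); Δm_l = +5 (E1 requires Δm_l = 0, ±1)
(b) allowed
(c) allowed
(d) forbidden — Δl = +0 (E1 requires Δl = ±1)
(e) allowed
(f) allowed
Total allowed: 4 of 6.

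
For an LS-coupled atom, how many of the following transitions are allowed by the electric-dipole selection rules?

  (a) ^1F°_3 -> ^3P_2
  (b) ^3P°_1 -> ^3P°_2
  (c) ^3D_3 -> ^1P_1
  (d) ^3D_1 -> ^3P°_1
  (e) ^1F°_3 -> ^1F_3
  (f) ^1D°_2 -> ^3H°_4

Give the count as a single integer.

2

(a) forbidden (ΔS, ΔL fail)
(b) forbidden (parity fails)
(c) forbidden (parity, ΔS, ΔJ fail)
(d) allowed
(e) allowed
(f) forbidden (parity, ΔS, ΔL, ΔJ fail)
Total allowed: 2 of 6.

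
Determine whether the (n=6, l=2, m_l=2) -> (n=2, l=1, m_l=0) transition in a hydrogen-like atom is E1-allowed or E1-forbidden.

Initial l = 2, final l = 1, so Δl = -1. E1 requires Δl = ±1: ✓.
m_l: 2 → 0 (Δm_l = -2). |Δm_l| ≤ 1 ✗.
The transition is electric-dipole forbidden.

forbidden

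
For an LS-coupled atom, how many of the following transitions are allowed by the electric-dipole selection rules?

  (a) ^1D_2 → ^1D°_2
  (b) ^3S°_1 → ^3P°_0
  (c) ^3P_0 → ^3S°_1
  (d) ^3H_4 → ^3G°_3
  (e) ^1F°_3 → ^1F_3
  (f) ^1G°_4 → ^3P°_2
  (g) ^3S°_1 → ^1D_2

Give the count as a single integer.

(a) allowed
(b) forbidden (parity fails)
(c) allowed
(d) allowed
(e) allowed
(f) forbidden (parity, ΔS, ΔL, ΔJ fail)
(g) forbidden (ΔS, ΔL fail)
Total allowed: 4 of 7.

4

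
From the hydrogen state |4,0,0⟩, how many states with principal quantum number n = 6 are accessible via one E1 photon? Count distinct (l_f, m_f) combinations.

E1 requires Δl = ±1, so l_f ∈ {-1, 1}; with 0 ≤ l_f ≤ n_f−1 = 5, the allowed l_f values are {1}.
For l_f = 1: m_f ∈ {m_i−1, m_i, m_i+1} ∩ [−1, 1] = {-1, 0, 1} → 3 states.
Total: 3.

3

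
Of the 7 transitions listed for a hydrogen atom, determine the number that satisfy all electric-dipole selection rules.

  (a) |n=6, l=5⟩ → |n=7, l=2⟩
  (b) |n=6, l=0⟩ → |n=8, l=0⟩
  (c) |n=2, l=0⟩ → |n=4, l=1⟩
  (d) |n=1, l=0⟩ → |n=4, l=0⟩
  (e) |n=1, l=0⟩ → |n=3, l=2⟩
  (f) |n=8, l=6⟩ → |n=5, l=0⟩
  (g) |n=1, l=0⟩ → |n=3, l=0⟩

1

(a) forbidden — Δl = -3 (E1 requires Δl = ±1)
(b) forbidden — Δl = +0 (E1 requires Δl = ±1)
(c) allowed
(d) forbidden — Δl = +0 (E1 requires Δl = ±1)
(e) forbidden — Δl = +2 (E1 requires Δl = ±1)
(f) forbidden — Δl = -6 (E1 requires Δl = ±1)
(g) forbidden — Δl = +0 (E1 requires Δl = ±1)
Total allowed: 1 of 7.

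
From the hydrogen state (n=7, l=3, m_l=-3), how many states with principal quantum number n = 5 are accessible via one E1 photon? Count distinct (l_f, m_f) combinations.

4

E1 requires Δl = ±1, so l_f ∈ {2, 4}; with 0 ≤ l_f ≤ n_f−1 = 4, the allowed l_f values are {2, 4}.
For l_f = 2: m_f ∈ {m_i−1, m_i, m_i+1} ∩ [−2, 2] = {-2} → 1 state.
For l_f = 4: m_f ∈ {m_i−1, m_i, m_i+1} ∩ [−4, 4] = {-4, -3, -2} → 3 states.
Total: 4.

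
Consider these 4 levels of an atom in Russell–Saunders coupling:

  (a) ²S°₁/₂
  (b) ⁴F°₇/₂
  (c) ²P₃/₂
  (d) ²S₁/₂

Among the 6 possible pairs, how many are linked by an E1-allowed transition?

(a)–(b): forbidden (parity, ΔS, ΔL, ΔJ).
(a)–(c): allowed.
(a)–(d): forbidden (ΔL).
(b)–(c): forbidden (ΔS, ΔL, ΔJ).
(b)–(d): forbidden (ΔS, ΔL, ΔJ).
(c)–(d): forbidden (parity).
Allowed pairs: 1 of 6.

1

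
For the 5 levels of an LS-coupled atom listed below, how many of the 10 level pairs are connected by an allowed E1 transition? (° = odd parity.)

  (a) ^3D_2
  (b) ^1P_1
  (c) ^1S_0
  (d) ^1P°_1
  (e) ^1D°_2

(a)–(b): forbidden (parity, ΔS).
(a)–(c): forbidden (parity, ΔS, ΔL, ΔJ).
(a)–(d): forbidden (ΔS).
(a)–(e): forbidden (ΔS).
(b)–(c): forbidden (parity).
(b)–(d): allowed.
(b)–(e): allowed.
(c)–(d): allowed.
(c)–(e): forbidden (ΔL, ΔJ).
(d)–(e): forbidden (parity).
Allowed pairs: 3 of 10.

3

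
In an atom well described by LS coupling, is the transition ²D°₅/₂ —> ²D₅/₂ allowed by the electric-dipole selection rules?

Reading off the term symbols: S 1/2→1/2, L 2→2, J 5/2→5/2, parity odd→even.
Parity must change: odd → even — passes.
ΔS = 0: S: 1/2 → 1/2 — passes.
ΔL = 0, ±1 (not L=0↔0): L: 2 → 2, ΔL = +0 — passes.
ΔJ = 0, ±1 (not J=0↔0): J: 5/2 → 5/2, ΔJ = +0 — passes.
All four E1 rules are satisfied.

allowed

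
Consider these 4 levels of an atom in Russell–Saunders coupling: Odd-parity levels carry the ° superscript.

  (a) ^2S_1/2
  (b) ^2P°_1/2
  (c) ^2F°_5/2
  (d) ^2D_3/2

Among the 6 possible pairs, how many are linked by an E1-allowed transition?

3

(a)–(b): allowed.
(a)–(c): forbidden (ΔL, ΔJ).
(a)–(d): forbidden (parity, ΔL).
(b)–(c): forbidden (parity, ΔL, ΔJ).
(b)–(d): allowed.
(c)–(d): allowed.
Allowed pairs: 3 of 6.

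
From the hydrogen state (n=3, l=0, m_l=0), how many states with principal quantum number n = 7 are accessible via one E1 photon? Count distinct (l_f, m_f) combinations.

E1 requires Δl = ±1, so l_f ∈ {-1, 1}; with 0 ≤ l_f ≤ n_f−1 = 6, the allowed l_f values are {1}.
For l_f = 1: m_f ∈ {m_i−1, m_i, m_i+1} ∩ [−1, 1] = {-1, 0, 1} → 3 states.
Total: 3.

3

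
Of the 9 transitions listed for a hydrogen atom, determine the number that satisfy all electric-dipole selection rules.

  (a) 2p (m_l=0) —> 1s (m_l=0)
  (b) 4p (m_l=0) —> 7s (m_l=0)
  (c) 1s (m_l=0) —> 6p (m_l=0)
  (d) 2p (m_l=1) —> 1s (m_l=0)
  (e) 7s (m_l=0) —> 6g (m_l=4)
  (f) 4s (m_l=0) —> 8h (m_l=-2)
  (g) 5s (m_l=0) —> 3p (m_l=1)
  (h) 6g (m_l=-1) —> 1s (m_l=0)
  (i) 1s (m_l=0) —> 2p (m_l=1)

(a) allowed
(b) allowed
(c) allowed
(d) allowed
(e) forbidden — Δl = +4 (E1 requires Δl = ±1); Δm_l = +4 (E1 requires Δm_l = 0, ±1)
(f) forbidden — Δl = +5 (E1 requires Δl = ±1); Δm_l = -2 (E1 requires Δm_l = 0, ±1)
(g) allowed
(h) forbidden — Δl = -4 (E1 requires Δl = ±1)
(i) allowed
Total allowed: 6 of 9.

6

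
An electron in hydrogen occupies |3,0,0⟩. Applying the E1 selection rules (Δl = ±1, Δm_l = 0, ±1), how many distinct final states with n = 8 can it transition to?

E1 requires Δl = ±1, so l_f ∈ {-1, 1}; with 0 ≤ l_f ≤ n_f−1 = 7, the allowed l_f values are {1}.
For l_f = 1: m_f ∈ {m_i−1, m_i, m_i+1} ∩ [−1, 1] = {-1, 0, 1} → 3 states.
Total: 3.

3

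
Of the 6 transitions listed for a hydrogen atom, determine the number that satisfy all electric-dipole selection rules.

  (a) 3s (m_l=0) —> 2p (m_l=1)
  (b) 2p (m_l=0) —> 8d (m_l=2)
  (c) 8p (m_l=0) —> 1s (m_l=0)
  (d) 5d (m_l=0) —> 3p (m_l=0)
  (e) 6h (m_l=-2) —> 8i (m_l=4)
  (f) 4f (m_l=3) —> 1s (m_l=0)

(a) allowed
(b) forbidden — Δm_l = +2 (E1 requires Δm_l = 0, ±1)
(c) allowed
(d) allowed
(e) forbidden — Δm_l = +6 (E1 requires Δm_l = 0, ±1)
(f) forbidden — Δl = -3 (E1 requires Δl = ±1); Δm_l = -3 (E1 requires Δm_l = 0, ±1)
Total allowed: 3 of 6.

3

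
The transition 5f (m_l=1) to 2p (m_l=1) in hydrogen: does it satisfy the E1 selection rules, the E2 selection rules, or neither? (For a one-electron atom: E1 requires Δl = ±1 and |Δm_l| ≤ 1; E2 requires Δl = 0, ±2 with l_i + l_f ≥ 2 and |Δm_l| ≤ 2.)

E2

Δl = 1 − 3 = -2; l_i + l_f = 4.
Δm_l = +0.
E1 (Δl = ±1, |Δm_l| ≤ 1): not satisfied.
E2 (Δl = 0,±2, l_i+l_f ≥ 2, |Δm_l| ≤ 2): satisfied.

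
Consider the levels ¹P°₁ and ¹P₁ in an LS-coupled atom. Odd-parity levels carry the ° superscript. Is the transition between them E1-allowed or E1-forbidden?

ΔL = 0, ±1 (not L=0↔0): L: 1 → 1, ΔL = +0 — passes.
Parity must change: odd → even — passes.
ΔS = 0: S: 0 → 0 — passes.
ΔJ = 0, ±1 (not J=0↔0): J: 1 → 1, ΔJ = +0 — passes.
All four E1 rules are satisfied.

allowed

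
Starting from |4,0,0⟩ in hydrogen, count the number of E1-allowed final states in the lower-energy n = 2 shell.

E1 requires Δl = ±1, so l_f ∈ {-1, 1}; with 0 ≤ l_f ≤ n_f−1 = 1, the allowed l_f values are {1}.
For l_f = 1: m_f ∈ {m_i−1, m_i, m_i+1} ∩ [−1, 1] = {-1, 0, 1} → 3 states.
Total: 3.

3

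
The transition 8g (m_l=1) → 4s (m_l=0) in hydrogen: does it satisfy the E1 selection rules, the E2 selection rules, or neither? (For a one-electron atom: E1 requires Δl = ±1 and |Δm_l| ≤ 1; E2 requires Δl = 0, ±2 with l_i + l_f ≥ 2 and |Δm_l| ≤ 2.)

Δl = 0 − 4 = -4; l_i + l_f = 4.
Δm_l = -1.
E1 (Δl = ±1, |Δm_l| ≤ 1): not satisfied.
E2 (Δl = 0,±2, l_i+l_f ≥ 2, |Δm_l| ≤ 2): not satisfied.

neither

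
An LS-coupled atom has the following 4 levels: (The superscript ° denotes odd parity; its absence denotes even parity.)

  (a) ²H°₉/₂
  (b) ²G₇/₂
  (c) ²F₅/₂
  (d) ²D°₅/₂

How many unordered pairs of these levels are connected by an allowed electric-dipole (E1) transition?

2

(a)–(b): allowed.
(a)–(c): forbidden (ΔL, ΔJ).
(a)–(d): forbidden (parity, ΔL, ΔJ).
(b)–(c): forbidden (parity).
(b)–(d): forbidden (ΔL).
(c)–(d): allowed.
Allowed pairs: 2 of 6.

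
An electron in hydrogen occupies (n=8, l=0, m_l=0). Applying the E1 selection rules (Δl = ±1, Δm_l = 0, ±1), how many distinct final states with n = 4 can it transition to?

E1 requires Δl = ±1, so l_f ∈ {-1, 1}; with 0 ≤ l_f ≤ n_f−1 = 3, the allowed l_f values are {1}.
For l_f = 1: m_f ∈ {m_i−1, m_i, m_i+1} ∩ [−1, 1] = {-1, 0, 1} → 3 states.
Total: 3.

3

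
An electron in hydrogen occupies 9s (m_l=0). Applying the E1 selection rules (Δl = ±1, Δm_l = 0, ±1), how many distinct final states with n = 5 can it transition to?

3

E1 requires Δl = ±1, so l_f ∈ {-1, 1}; with 0 ≤ l_f ≤ n_f−1 = 4, the allowed l_f values are {1}.
For l_f = 1: m_f ∈ {m_i−1, m_i, m_i+1} ∩ [−1, 1] = {-1, 0, 1} → 3 states.
Total: 3.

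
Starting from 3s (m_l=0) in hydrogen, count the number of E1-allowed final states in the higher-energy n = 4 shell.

3

E1 requires Δl = ±1, so l_f ∈ {-1, 1}; with 0 ≤ l_f ≤ n_f−1 = 3, the allowed l_f values are {1}.
For l_f = 1: m_f ∈ {m_i−1, m_i, m_i+1} ∩ [−1, 1] = {-1, 0, 1} → 3 states.
Total: 3.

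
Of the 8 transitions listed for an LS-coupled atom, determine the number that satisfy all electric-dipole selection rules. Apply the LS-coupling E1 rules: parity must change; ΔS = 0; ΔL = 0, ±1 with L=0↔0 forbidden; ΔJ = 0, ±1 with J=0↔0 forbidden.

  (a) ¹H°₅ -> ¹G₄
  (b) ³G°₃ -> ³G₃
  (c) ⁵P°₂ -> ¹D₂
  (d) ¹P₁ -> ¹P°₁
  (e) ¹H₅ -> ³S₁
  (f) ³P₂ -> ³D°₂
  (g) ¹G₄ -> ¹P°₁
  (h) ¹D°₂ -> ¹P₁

(a) allowed
(b) allowed
(c) forbidden (ΔS fails)
(d) allowed
(e) forbidden (parity, ΔS, ΔL, ΔJ fail)
(f) allowed
(g) forbidden (ΔL, ΔJ fail)
(h) allowed
Total allowed: 5 of 8.

5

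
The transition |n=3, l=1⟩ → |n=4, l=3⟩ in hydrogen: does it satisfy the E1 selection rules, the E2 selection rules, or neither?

E2

Δl = 3 − 1 = +2; l_i + l_f = 4.
E1 (Δl = ±1): not satisfied.
E2 (Δl = 0,±2, l_i+l_f ≥ 2): satisfied.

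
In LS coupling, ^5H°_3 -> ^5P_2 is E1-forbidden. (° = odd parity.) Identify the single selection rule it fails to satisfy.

Parity must change: odd → even — ✓.
ΔS = 0: S: 2 → 2 — ✓.
ΔL = 0, ±1 (not L=0↔0): L: 5 → 1, ΔL = -4 — ✗.
ΔJ = 0, ±1 (not J=0↔0): J: 3 → 2, ΔJ = -1 — ✓.

the ΔL = 0, ±1 rule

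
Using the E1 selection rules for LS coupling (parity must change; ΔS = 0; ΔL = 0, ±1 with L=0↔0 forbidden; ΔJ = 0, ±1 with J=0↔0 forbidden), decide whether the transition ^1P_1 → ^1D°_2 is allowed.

Initial level: S=0, L=1, J=1, parity even. Final level: S=0, L=2, J=2, parity odd.
ΔS = 0: S: 0 → 0 — ✓.
ΔL = 0, ±1 (not L=0↔0): L: 1 → 2, ΔL = +1 — ✓.
ΔJ = 0, ±1 (not J=0↔0): J: 1 → 2, ΔJ = +1 — ✓.
Parity must change: even → odd — ✓.
All four E1 rules are satisfied.

allowed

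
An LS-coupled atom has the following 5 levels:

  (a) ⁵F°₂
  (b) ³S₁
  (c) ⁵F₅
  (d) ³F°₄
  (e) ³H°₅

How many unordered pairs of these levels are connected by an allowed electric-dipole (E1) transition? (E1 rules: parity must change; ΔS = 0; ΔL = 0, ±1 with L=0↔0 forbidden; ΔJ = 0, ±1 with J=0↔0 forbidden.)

(a)–(b): forbidden (ΔS, ΔL).
(a)–(c): forbidden (ΔJ).
(a)–(d): forbidden (parity, ΔS, ΔJ).
(a)–(e): forbidden (parity, ΔS, ΔL, ΔJ).
(b)–(c): forbidden (parity, ΔS, ΔL, ΔJ).
(b)–(d): forbidden (ΔL, ΔJ).
(b)–(e): forbidden (ΔL, ΔJ).
(c)–(d): forbidden (ΔS).
(c)–(e): forbidden (ΔS, ΔL).
(d)–(e): forbidden (parity, ΔL).
Allowed pairs: 0 of 10.

0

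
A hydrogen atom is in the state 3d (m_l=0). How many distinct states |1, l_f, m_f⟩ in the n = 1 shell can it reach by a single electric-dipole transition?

E1 requires l_f ∈ {1, 3}, but neither lies in [0, 0], so no final state is reachable.
Total: 0.

0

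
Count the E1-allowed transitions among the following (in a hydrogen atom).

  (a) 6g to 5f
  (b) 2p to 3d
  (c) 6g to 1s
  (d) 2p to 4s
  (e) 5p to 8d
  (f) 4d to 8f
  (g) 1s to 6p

6

(a) allowed
(b) allowed
(c) forbidden — Δl = -4 (E1 requires Δl = ±1)
(d) allowed
(e) allowed
(f) allowed
(g) allowed
Total allowed: 6 of 7.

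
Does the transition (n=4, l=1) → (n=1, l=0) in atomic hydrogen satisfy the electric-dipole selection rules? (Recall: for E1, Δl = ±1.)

allowed

Δl = 0 − 1 = -1; the E1 rule Δl = ±1 is ✓.
All E1 selection rules are satisfied.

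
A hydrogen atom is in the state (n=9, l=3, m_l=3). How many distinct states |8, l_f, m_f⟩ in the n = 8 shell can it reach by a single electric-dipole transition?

4

E1 requires Δl = ±1, so l_f ∈ {2, 4}; with 0 ≤ l_f ≤ n_f−1 = 7, the allowed l_f values are {2, 4}.
For l_f = 2: m_f ∈ {m_i−1, m_i, m_i+1} ∩ [−2, 2] = {2} → 1 state.
For l_f = 4: m_f ∈ {m_i−1, m_i, m_i+1} ∩ [−4, 4] = {2, 3, 4} → 3 states.
Total: 4.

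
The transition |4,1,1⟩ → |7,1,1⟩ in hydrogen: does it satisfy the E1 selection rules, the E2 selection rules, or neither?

Δl = 1 − 1 = +0; l_i + l_f = 2.
Δm_l = +0.
E1 (Δl = ±1, |Δm_l| ≤ 1): not satisfied.
E2 (Δl = 0,±2, l_i+l_f ≥ 2, |Δm_l| ≤ 2): satisfied.

E2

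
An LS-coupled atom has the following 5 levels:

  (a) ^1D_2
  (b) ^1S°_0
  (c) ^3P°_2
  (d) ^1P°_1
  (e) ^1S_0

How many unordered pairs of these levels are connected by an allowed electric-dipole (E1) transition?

(a)–(b): forbidden (ΔL, ΔJ).
(a)–(c): forbidden (ΔS).
(a)–(d): allowed.
(a)–(e): forbidden (parity, ΔL, ΔJ).
(b)–(c): forbidden (parity, ΔS, ΔJ).
(b)–(d): forbidden (parity).
(b)–(e): forbidden (ΔL, ΔJ).
(c)–(d): forbidden (parity, ΔS).
(c)–(e): forbidden (ΔS, ΔJ).
(d)–(e): allowed.
Allowed pairs: 2 of 10.

2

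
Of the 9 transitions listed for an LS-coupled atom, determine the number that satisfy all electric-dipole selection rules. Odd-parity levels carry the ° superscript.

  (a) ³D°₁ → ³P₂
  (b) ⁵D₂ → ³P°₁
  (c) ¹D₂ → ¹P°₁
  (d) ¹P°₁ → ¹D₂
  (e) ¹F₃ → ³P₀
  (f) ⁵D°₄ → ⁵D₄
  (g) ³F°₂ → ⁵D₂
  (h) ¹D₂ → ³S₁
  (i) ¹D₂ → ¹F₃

4

(a) allowed
(b) forbidden (ΔS fails)
(c) allowed
(d) allowed
(e) forbidden (parity, ΔS, ΔL, ΔJ fail)
(f) allowed
(g) forbidden (ΔS fails)
(h) forbidden (parity, ΔS, ΔL fail)
(i) forbidden (parity fails)
Total allowed: 4 of 9.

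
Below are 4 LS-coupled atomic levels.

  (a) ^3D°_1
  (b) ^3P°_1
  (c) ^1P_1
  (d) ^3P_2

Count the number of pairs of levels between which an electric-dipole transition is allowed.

(a)–(b): forbidden (parity).
(a)–(c): forbidden (ΔS).
(a)–(d): allowed.
(b)–(c): forbidden (ΔS).
(b)–(d): allowed.
(c)–(d): forbidden (parity, ΔS).
Allowed pairs: 2 of 6.

2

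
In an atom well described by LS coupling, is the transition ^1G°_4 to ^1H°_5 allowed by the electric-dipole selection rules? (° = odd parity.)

forbidden

Reading off the term symbols: S 0→0, L 4→5, J 4→5, parity odd→odd.
Parity must change: odd → odd — fails.
ΔS = 0: S: 0 → 0 — ok.
ΔL = 0, ±1 (not L=0↔0): L: 4 → 5, ΔL = +1 — ok.
ΔJ = 0, ±1 (not J=0↔0): J: 4 → 5, ΔJ = +1 — ok.
Rule(s) violated: parity.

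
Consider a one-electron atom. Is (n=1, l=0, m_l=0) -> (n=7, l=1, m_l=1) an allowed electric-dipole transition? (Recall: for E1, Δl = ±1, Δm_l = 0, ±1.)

allowed

Δl = 1 − 0 = +1; the E1 rule Δl = ±1 is ✓.
m_l: 0 → 1 (Δm_l = +1). |Δm_l| ≤ 1 ✓.
All E1 selection rules are satisfied.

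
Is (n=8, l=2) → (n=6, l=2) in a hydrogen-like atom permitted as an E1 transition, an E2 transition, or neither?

Δl = 2 − 2 = +0; l_i + l_f = 4.
E1 (Δl = ±1): not satisfied.
E2 (Δl = 0,±2, l_i+l_f ≥ 2): satisfied.

E2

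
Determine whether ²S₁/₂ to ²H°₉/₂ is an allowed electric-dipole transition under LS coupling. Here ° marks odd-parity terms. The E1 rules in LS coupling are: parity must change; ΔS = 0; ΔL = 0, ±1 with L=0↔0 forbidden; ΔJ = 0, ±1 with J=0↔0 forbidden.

forbidden

Parity must change: even → odd — passes.
ΔS = 0: S: 1/2 → 1/2 — passes.
ΔL = 0, ±1 (not L=0↔0): L: 0 → 5, ΔL = +5 — fails.
ΔJ = 0, ±1 (not J=0↔0): J: 1/2 → 9/2, ΔJ = +4 — fails.
Rule(s) violated: ΔL, ΔJ.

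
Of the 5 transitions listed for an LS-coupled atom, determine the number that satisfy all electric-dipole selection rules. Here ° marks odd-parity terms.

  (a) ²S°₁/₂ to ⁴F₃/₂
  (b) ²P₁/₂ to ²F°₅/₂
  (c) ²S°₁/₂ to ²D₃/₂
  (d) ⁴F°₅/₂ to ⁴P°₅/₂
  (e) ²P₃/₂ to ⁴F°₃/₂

0

(a) forbidden (ΔS, ΔL fail)
(b) forbidden (ΔL, ΔJ fail)
(c) forbidden (ΔL fails)
(d) forbidden (parity, ΔL fail)
(e) forbidden (ΔS, ΔL fail)
Total allowed: 0 of 5.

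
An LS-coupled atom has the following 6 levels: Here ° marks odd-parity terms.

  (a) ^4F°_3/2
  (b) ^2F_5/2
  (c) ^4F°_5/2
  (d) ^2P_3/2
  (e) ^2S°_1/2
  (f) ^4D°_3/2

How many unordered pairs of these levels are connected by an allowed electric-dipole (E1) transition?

(a)–(b): forbidden (ΔS).
(a)–(c): forbidden (parity).
(a)–(d): forbidden (ΔS, ΔL).
(a)–(e): forbidden (parity, ΔS, ΔL).
(a)–(f): forbidden (parity).
(b)–(c): forbidden (ΔS).
(b)–(d): forbidden (parity, ΔL).
(b)–(e): forbidden (ΔL, ΔJ).
(b)–(f): forbidden (ΔS).
(c)–(d): forbidden (ΔS, ΔL).
(c)–(e): forbidden (parity, ΔS, ΔL, ΔJ).
(c)–(f): forbidden (parity).
(d)–(e): allowed.
(d)–(f): forbidden (ΔS).
(e)–(f): forbidden (parity, ΔS, ΔL).
Allowed pairs: 1 of 15.

1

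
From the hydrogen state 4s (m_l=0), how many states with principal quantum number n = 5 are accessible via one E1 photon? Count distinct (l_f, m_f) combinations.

3

E1 requires Δl = ±1, so l_f ∈ {-1, 1}; with 0 ≤ l_f ≤ n_f−1 = 4, the allowed l_f values are {1}.
For l_f = 1: m_f ∈ {m_i−1, m_i, m_i+1} ∩ [−1, 1] = {-1, 0, 1} → 3 states.
Total: 3.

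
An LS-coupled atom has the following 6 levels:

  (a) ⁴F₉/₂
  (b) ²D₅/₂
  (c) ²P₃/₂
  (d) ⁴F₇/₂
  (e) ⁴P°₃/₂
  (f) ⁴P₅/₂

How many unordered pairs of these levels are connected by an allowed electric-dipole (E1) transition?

1

(a)–(b): forbidden (parity, ΔS, ΔJ).
(a)–(c): forbidden (parity, ΔS, ΔL, ΔJ).
(a)–(d): forbidden (parity).
(a)–(e): forbidden (ΔL, ΔJ).
(a)–(f): forbidden (parity, ΔL, ΔJ).
(b)–(c): forbidden (parity).
(b)–(d): forbidden (parity, ΔS).
(b)–(e): forbidden (ΔS).
(b)–(f): forbidden (parity, ΔS).
(c)–(d): forbidden (parity, ΔS, ΔL, ΔJ).
(c)–(e): forbidden (ΔS).
(c)–(f): forbidden (parity, ΔS).
(d)–(e): forbidden (ΔL, ΔJ).
(d)–(f): forbidden (parity, ΔL).
(e)–(f): allowed.
Allowed pairs: 1 of 15.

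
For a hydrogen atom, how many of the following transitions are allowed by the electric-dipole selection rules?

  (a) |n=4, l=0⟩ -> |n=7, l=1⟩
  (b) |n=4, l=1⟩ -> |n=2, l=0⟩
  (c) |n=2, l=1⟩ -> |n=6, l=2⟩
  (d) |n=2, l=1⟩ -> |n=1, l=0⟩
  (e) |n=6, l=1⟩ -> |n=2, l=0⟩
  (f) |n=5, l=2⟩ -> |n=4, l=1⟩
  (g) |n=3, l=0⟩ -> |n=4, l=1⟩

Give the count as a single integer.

7

(a) allowed
(b) allowed
(c) allowed
(d) allowed
(e) allowed
(f) allowed
(g) allowed
Total allowed: 7 of 7.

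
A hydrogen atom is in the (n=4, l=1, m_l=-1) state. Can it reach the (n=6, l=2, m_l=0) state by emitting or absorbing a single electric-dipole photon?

Δl = 2 − 1 = +1; the E1 rule Δl = ±1 is ok.
m_l: -1 → 0 (Δm_l = +1). |Δm_l| ≤ 1 ok.
All E1 selection rules are satisfied.

allowed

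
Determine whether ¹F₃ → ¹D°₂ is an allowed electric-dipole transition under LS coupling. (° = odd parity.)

Parity must change: even → odd — ✓.
ΔS = 0: S: 0 → 0 — ✓.
ΔL = 0, ±1 (not L=0↔0): L: 3 → 2, ΔL = -1 — ✓.
ΔJ = 0, ±1 (not J=0↔0): J: 3 → 2, ΔJ = -1 — ✓.
All four E1 rules are satisfied.

allowed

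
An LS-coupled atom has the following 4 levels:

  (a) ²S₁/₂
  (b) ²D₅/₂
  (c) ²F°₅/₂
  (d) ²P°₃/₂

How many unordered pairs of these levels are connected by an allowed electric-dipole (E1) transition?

3

(a)–(b): forbidden (parity, ΔL, ΔJ).
(a)–(c): forbidden (ΔL, ΔJ).
(a)–(d): allowed.
(b)–(c): allowed.
(b)–(d): allowed.
(c)–(d): forbidden (parity, ΔL).
Allowed pairs: 3 of 6.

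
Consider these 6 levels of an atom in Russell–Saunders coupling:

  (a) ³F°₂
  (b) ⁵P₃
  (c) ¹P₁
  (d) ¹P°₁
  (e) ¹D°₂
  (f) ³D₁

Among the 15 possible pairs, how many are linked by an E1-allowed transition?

(a)–(b): forbidden (ΔS, ΔL).
(a)–(c): forbidden (ΔS, ΔL).
(a)–(d): forbidden (parity, ΔS, ΔL).
(a)–(e): forbidden (parity, ΔS).
(a)–(f): allowed.
(b)–(c): forbidden (parity, ΔS, ΔJ).
(b)–(d): forbidden (ΔS, ΔJ).
(b)–(e): forbidden (ΔS).
(b)–(f): forbidden (parity, ΔS, ΔJ).
(c)–(d): allowed.
(c)–(e): allowed.
(c)–(f): forbidden (parity, ΔS).
(d)–(e): forbidden (parity).
(d)–(f): forbidden (ΔS).
(e)–(f): forbidden (ΔS).
Allowed pairs: 3 of 15.

3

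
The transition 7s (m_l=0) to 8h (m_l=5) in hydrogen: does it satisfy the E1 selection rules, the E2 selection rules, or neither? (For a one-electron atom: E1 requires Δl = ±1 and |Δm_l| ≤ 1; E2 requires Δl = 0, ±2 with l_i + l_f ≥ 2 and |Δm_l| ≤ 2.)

neither

Δl = 5 − 0 = +5; l_i + l_f = 5.
Δm_l = +5.
E1 (Δl = ±1, |Δm_l| ≤ 1): not satisfied.
E2 (Δl = 0,±2, l_i+l_f ≥ 2, |Δm_l| ≤ 2): not satisfied.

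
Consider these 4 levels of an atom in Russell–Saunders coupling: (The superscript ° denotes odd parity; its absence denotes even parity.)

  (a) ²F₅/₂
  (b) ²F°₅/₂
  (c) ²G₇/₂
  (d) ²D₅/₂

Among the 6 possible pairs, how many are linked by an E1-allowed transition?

3

(a)–(b): allowed.
(a)–(c): forbidden (parity).
(a)–(d): forbidden (parity).
(b)–(c): allowed.
(b)–(d): allowed.
(c)–(d): forbidden (parity, ΔL).
Allowed pairs: 3 of 6.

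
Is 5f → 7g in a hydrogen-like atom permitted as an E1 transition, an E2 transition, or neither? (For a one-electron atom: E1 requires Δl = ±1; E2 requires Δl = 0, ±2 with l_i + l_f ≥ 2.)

E1

Δl = 4 − 3 = +1; l_i + l_f = 7.
E1 (Δl = ±1): satisfied.
E2 (Δl = 0,±2, l_i+l_f ≥ 2): not satisfied.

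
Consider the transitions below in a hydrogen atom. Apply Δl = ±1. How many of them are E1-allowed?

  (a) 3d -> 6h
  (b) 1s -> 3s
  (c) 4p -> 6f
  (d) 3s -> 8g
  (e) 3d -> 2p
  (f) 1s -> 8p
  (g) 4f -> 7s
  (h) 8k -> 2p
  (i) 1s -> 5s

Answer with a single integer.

(a) forbidden — Δl = +3 (E1 requires Δl = ±1)
(b) forbidden — Δl = +0 (E1 requires Δl = ±1)
(c) forbidden — Δl = +2 (E1 requires Δl = ±1)
(d) forbidden — Δl = +4 (E1 requires Δl = ±1)
(e) allowed
(f) allowed
(g) forbidden — Δl = -3 (E1 requires Δl = ±1)
(h) forbidden — Δl = -6 (E1 requires Δl = ±1)
(i) forbidden — Δl = +0 (E1 requires Δl = ±1)
Total allowed: 2 of 9.

2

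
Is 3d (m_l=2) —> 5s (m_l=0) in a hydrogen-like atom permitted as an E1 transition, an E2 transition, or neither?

Δl = 0 − 2 = -2; l_i + l_f = 2.
Δm_l = -2.
E1 (Δl = ±1, |Δm_l| ≤ 1): not satisfied.
E2 (Δl = 0,±2, l_i+l_f ≥ 2, |Δm_l| ≤ 2): satisfied.

E2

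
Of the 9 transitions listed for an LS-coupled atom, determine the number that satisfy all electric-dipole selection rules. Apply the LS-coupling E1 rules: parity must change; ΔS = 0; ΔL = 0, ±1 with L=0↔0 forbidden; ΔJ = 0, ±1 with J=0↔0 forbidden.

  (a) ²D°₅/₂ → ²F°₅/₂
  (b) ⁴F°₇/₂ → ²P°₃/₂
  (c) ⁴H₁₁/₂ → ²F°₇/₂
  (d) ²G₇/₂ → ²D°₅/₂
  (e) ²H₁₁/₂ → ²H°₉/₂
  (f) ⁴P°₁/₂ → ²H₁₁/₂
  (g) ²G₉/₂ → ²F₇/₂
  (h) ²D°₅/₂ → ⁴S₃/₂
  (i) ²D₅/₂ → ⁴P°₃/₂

(a) forbidden (parity fails)
(b) forbidden (parity, ΔS, ΔL, ΔJ fail)
(c) forbidden (ΔS, ΔL, ΔJ fail)
(d) forbidden (ΔL fails)
(e) allowed
(f) forbidden (ΔS, ΔL, ΔJ fail)
(g) forbidden (parity fails)
(h) forbidden (ΔS, ΔL fail)
(i) forbidden (ΔS fails)
Total allowed: 1 of 9.

1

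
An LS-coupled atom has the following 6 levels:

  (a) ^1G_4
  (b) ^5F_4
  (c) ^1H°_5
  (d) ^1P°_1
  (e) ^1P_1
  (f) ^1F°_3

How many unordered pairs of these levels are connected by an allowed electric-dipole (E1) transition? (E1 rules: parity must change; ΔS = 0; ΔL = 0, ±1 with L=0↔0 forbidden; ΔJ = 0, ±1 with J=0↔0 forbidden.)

(a)–(b): forbidden (parity, ΔS).
(a)–(c): allowed.
(a)–(d): forbidden (ΔL, ΔJ).
(a)–(e): forbidden (parity, ΔL, ΔJ).
(a)–(f): allowed.
(b)–(c): forbidden (ΔS, ΔL).
(b)–(d): forbidden (ΔS, ΔL, ΔJ).
(b)–(e): forbidden (parity, ΔS, ΔL, ΔJ).
(b)–(f): forbidden (ΔS).
(c)–(d): forbidden (parity, ΔL, ΔJ).
(c)–(e): forbidden (ΔL, ΔJ).
(c)–(f): forbidden (parity, ΔL, ΔJ).
(d)–(e): allowed.
(d)–(f): forbidden (parity, ΔL, ΔJ).
(e)–(f): forbidden (ΔL, ΔJ).
Allowed pairs: 3 of 15.

3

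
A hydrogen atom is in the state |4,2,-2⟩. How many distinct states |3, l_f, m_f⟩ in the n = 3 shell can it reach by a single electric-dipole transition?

E1 requires Δl = ±1, so l_f ∈ {1, 3}; with 0 ≤ l_f ≤ n_f−1 = 2, the allowed l_f values are {1}.
For l_f = 1: m_f ∈ {m_i−1, m_i, m_i+1} ∩ [−1, 1] = {-1} → 1 state.
Total: 1.

1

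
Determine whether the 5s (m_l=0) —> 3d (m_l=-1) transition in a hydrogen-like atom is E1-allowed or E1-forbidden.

forbidden

l: 0 → 2 (Δl = +2). Δl = ±1 fails.
Δm_l = -1 − (0) = -1. E1 requires Δm_l = 0, ±1: ok.
The transition is electric-dipole forbidden.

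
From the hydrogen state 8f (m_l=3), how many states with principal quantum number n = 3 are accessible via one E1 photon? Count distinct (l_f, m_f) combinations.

E1 requires Δl = ±1, so l_f ∈ {2, 4}; with 0 ≤ l_f ≤ n_f−1 = 2, the allowed l_f values are {2}.
For l_f = 2: m_f ∈ {m_i−1, m_i, m_i+1} ∩ [−2, 2] = {2} → 1 state.
Total: 1.

1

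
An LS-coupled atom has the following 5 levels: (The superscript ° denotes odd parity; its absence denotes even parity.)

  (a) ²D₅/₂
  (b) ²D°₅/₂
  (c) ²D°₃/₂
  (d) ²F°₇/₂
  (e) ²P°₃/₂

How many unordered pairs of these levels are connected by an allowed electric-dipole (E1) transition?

(a)–(b): allowed.
(a)–(c): allowed.
(a)–(d): allowed.
(a)–(e): allowed.
(b)–(c): forbidden (parity).
(b)–(d): forbidden (parity).
(b)–(e): forbidden (parity).
(c)–(d): forbidden (parity, ΔJ).
(c)–(e): forbidden (parity).
(d)–(e): forbidden (parity, ΔL, ΔJ).
Allowed pairs: 4 of 10.

4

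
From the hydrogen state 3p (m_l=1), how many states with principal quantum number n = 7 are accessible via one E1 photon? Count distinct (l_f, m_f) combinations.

4

E1 requires Δl = ±1, so l_f ∈ {0, 2}; with 0 ≤ l_f ≤ n_f−1 = 6, the allowed l_f values are {0, 2}.
For l_f = 0: m_f ∈ {m_i−1, m_i, m_i+1} ∩ [−0, 0] = {0} → 1 state.
For l_f = 2: m_f ∈ {m_i−1, m_i, m_i+1} ∩ [−2, 2] = {0, 1, 2} → 3 states.
Total: 4.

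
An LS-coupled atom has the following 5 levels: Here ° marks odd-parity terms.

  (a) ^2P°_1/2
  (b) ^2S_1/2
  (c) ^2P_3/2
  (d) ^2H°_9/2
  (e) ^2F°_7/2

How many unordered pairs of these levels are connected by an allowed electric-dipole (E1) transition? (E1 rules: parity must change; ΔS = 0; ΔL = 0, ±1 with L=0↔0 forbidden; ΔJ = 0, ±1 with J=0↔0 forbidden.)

2

(a)–(b): allowed.
(a)–(c): allowed.
(a)–(d): forbidden (parity, ΔL, ΔJ).
(a)–(e): forbidden (parity, ΔL, ΔJ).
(b)–(c): forbidden (parity).
(b)–(d): forbidden (ΔL, ΔJ).
(b)–(e): forbidden (ΔL, ΔJ).
(c)–(d): forbidden (ΔL, ΔJ).
(c)–(e): forbidden (ΔL, ΔJ).
(d)–(e): forbidden (parity, ΔL).
Allowed pairs: 2 of 10.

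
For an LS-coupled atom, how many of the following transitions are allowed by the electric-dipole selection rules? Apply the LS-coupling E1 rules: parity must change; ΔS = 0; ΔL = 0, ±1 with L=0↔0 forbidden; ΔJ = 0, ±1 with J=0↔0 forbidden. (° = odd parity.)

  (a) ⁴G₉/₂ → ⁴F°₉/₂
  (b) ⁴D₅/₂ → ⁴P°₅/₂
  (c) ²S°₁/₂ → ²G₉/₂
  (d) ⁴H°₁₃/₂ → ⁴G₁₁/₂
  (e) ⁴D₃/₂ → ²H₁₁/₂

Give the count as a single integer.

3

(a) allowed
(b) allowed
(c) forbidden (ΔL, ΔJ fail)
(d) allowed
(e) forbidden (parity, ΔS, ΔL, ΔJ fail)
Total allowed: 3 of 5.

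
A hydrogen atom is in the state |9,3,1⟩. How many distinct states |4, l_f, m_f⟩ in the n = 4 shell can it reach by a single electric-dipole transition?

3

E1 requires Δl = ±1, so l_f ∈ {2, 4}; with 0 ≤ l_f ≤ n_f−1 = 3, the allowed l_f values are {2}.
For l_f = 2: m_f ∈ {m_i−1, m_i, m_i+1} ∩ [−2, 2] = {0, 1, 2} → 3 states.
Total: 3.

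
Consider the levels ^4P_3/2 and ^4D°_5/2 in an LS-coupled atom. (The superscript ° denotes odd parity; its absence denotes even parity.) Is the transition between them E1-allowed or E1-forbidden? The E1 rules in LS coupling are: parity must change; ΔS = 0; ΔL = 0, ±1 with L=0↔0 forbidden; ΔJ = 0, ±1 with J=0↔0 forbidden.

allowed

Reading off the term symbols: S 3/2→3/2, L 1→2, J 3/2→5/2, parity even→odd.
Parity must change: even → odd — ok.
ΔS = 0: S: 3/2 → 3/2 — ok.
ΔL = 0, ±1 (not L=0↔0): L: 1 → 2, ΔL = +1 — ok.
ΔJ = 0, ±1 (not J=0↔0): J: 3/2 → 5/2, ΔJ = +1 — ok.
All four E1 rules are satisfied.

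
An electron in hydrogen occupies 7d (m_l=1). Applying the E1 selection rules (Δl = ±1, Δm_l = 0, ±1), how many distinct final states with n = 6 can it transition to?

E1 requires Δl = ±1, so l_f ∈ {1, 3}; with 0 ≤ l_f ≤ n_f−1 = 5, the allowed l_f values are {1, 3}.
For l_f = 1: m_f ∈ {m_i−1, m_i, m_i+1} ∩ [−1, 1] = {0, 1} → 2 states.
For l_f = 3: m_f ∈ {m_i−1, m_i, m_i+1} ∩ [−3, 3] = {0, 1, 2} → 3 states.
Total: 5.

5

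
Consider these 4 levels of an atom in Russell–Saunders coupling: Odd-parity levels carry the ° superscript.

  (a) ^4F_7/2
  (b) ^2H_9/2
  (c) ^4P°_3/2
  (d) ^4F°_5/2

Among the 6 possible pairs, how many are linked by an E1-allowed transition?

(a)–(b): forbidden (parity, ΔS, ΔL).
(a)–(c): forbidden (ΔL, ΔJ).
(a)–(d): allowed.
(b)–(c): forbidden (ΔS, ΔL, ΔJ).
(b)–(d): forbidden (ΔS, ΔL, ΔJ).
(c)–(d): forbidden (parity, ΔL).
Allowed pairs: 1 of 6.

1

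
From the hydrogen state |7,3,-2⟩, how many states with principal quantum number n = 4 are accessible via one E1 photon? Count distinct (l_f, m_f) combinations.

2

E1 requires Δl = ±1, so l_f ∈ {2, 4}; with 0 ≤ l_f ≤ n_f−1 = 3, the allowed l_f values are {2}.
For l_f = 2: m_f ∈ {m_i−1, m_i, m_i+1} ∩ [−2, 2] = {-2, -1} → 2 states.
Total: 2.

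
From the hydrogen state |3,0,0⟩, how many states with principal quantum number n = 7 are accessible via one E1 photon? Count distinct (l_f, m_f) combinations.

3

E1 requires Δl = ±1, so l_f ∈ {-1, 1}; with 0 ≤ l_f ≤ n_f−1 = 6, the allowed l_f values are {1}.
For l_f = 1: m_f ∈ {m_i−1, m_i, m_i+1} ∩ [−1, 1] = {-1, 0, 1} → 3 states.
Total: 3.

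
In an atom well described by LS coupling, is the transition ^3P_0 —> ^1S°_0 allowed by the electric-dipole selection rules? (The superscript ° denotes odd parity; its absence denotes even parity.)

Parity must change: even → odd — passes.
ΔS = 0: S: 1 → 0 — fails.
ΔL = 0, ±1 (not L=0↔0): L: 1 → 0, ΔL = -1 — passes.
ΔJ = 0, ±1 (not J=0↔0): J: 0 → 0, ΔJ = +0 — fails.
Rule(s) violated: ΔS, ΔJ.

forbidden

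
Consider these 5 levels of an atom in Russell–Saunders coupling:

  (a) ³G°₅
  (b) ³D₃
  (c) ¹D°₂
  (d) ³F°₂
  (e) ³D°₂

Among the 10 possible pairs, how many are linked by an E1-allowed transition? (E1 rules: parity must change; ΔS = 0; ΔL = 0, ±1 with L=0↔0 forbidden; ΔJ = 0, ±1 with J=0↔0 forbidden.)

2

(a)–(b): forbidden (ΔL, ΔJ).
(a)–(c): forbidden (parity, ΔS, ΔL, ΔJ).
(a)–(d): forbidden (parity, ΔJ).
(a)–(e): forbidden (parity, ΔL, ΔJ).
(b)–(c): forbidden (ΔS).
(b)–(d): allowed.
(b)–(e): allowed.
(c)–(d): forbidden (parity, ΔS).
(c)–(e): forbidden (parity, ΔS).
(d)–(e): forbidden (parity).
Allowed pairs: 2 of 10.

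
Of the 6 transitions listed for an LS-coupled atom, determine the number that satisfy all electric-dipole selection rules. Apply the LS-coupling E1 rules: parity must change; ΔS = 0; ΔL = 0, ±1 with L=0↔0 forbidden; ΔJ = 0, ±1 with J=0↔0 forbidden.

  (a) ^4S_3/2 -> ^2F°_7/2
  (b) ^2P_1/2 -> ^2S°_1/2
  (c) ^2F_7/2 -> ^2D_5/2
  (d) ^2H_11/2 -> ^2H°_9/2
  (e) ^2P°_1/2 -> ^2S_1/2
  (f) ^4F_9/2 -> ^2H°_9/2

3

(a) forbidden (ΔS, ΔL, ΔJ fail)
(b) allowed
(c) forbidden (parity fails)
(d) allowed
(e) allowed
(f) forbidden (ΔS, ΔL fail)
Total allowed: 3 of 6.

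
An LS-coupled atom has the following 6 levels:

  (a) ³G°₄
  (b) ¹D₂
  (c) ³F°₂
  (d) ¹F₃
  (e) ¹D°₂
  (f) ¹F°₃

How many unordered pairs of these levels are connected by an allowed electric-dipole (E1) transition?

4

(a)–(b): forbidden (ΔS, ΔL, ΔJ).
(a)–(c): forbidden (parity, ΔJ).
(a)–(d): forbidden (ΔS).
(a)–(e): forbidden (parity, ΔS, ΔL, ΔJ).
(a)–(f): forbidden (parity, ΔS).
(b)–(c): forbidden (ΔS).
(b)–(d): forbidden (parity).
(b)–(e): allowed.
(b)–(f): allowed.
(c)–(d): forbidden (ΔS).
(c)–(e): forbidden (parity, ΔS).
(c)–(f): forbidden (parity, ΔS).
(d)–(e): allowed.
(d)–(f): allowed.
(e)–(f): forbidden (parity).
Allowed pairs: 4 of 15.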